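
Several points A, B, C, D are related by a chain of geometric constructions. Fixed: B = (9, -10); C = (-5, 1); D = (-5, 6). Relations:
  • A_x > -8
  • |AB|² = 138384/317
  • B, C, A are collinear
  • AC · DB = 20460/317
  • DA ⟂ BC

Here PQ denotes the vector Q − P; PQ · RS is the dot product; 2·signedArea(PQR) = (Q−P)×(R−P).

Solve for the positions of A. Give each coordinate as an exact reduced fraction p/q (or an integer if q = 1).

A = (-2355/317, 922/317)

1. A_x = -2355/317  [B, C, A are collinear ∩ DA ⟂ BC]
2. A_y = 922/317  [B, C, A are collinear ∩ DA ⟂ BC]
   → A = (-2355/317, 922/317)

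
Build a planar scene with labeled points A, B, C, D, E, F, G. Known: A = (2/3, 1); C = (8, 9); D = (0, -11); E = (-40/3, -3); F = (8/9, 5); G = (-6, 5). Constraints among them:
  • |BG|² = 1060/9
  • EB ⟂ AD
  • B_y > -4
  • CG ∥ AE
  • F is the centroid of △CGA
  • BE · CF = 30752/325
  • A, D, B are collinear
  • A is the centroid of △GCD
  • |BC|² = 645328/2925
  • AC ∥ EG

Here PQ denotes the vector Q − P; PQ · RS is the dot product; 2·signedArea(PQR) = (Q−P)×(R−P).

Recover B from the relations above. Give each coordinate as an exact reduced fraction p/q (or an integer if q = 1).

1. B_x = 392/975  [A, D, B are collinear ∩ EB ⟂ AD]
2. B_y = -1223/325  [A, D, B are collinear ∩ EB ⟂ AD]
   → B = (392/975, -1223/325)

B = (392/975, -1223/325)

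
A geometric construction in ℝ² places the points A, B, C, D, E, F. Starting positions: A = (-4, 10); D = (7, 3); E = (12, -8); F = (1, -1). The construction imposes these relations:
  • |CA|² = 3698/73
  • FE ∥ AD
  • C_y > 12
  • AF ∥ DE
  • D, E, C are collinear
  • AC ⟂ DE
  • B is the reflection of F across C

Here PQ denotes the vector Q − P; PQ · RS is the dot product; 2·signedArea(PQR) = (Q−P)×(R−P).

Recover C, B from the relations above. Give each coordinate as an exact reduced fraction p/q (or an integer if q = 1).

1. C_x = 181/73  [D, E, C are collinear ∩ AC ⟂ DE]
2. C_y = 945/73  [D, E, C are collinear ∩ AC ⟂ DE]
   → C = (181/73, 945/73)
3. B_x = 289/73  [B is the reflection of F across C]
4. B_y = 1963/73  [B is the reflection of F across C]
   → B = (289/73, 1963/73)

B = (289/73, 1963/73)
C = (181/73, 945/73)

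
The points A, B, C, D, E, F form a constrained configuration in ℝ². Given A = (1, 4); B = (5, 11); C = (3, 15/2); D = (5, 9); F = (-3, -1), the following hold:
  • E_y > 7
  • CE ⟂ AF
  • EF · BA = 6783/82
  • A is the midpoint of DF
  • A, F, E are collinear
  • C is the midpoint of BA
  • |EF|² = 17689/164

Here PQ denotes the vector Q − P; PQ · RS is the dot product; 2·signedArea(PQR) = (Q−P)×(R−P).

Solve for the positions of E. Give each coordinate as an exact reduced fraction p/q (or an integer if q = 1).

E = (143/41, 583/82)

1. E_x = 143/41  [A, F, E are collinear ∩ CE ⟂ AF]
2. E_y = 583/82  [A, F, E are collinear ∩ CE ⟂ AF]
   → E = (143/41, 583/82)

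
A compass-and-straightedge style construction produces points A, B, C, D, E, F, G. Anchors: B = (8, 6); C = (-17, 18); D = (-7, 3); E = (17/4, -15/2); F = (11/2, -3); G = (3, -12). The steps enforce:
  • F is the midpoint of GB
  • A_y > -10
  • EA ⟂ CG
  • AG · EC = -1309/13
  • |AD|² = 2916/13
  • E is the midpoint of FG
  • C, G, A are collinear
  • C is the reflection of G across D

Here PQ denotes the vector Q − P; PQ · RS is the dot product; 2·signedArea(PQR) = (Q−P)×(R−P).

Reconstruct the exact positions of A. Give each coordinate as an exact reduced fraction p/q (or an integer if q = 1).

A = (17/13, -123/13)

1. A_x = 17/13  [C, G, A are collinear ∩ EA ⟂ CG]
2. A_y = -123/13  [C, G, A are collinear ∩ EA ⟂ CG]
   → A = (17/13, -123/13)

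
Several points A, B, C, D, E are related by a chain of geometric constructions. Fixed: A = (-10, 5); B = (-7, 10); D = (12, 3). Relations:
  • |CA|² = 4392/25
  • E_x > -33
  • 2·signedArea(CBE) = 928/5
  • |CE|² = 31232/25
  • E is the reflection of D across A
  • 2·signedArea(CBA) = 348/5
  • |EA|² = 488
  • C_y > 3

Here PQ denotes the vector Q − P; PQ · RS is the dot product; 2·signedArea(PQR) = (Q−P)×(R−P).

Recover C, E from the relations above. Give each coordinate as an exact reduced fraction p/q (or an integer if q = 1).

1. C_x = 16/5  [line 5·x + -3·y + -23/5 = 0 ∩ |CA|² = 4392/25]
2. C_y = 19/5  [line 5·x + -3·y + -23/5 = 0 ∩ |CA|² = 4392/25]
   → C = (16/5, 19/5)
3. E_x = -32  [E is the reflection of D across A]
4. E_y = 7  [E is the reflection of D across A]
   → E = (-32, 7)

C = (16/5, 19/5)
E = (-32, 7)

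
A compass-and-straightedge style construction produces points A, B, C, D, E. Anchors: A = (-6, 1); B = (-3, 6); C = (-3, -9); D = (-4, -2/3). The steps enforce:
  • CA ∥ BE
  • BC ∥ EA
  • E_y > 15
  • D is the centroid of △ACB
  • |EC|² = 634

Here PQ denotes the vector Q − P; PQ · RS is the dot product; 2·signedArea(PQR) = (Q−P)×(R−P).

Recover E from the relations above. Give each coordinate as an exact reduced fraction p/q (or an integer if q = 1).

E = (-6, 16)

1. E_x = -6  [BC ∥ EA ∩ CA ∥ BE]
2. E_y = 16  [BC ∥ EA ∩ CA ∥ BE]
   → E = (-6, 16)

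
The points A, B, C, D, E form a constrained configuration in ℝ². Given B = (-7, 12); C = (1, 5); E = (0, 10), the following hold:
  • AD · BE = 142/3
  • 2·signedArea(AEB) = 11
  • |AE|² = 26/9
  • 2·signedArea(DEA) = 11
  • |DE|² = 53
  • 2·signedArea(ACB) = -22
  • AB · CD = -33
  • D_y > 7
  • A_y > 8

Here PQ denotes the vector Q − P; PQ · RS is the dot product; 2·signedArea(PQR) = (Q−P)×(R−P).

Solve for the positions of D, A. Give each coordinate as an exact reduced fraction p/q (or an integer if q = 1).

A = (1/3, 25/3)
D = (7, 8)

1. A_x = 1/3  [2·signedArea(AEB) = 11 ∩ 2·signedArea(ACB) = -22]
2. A_y = 25/3  [2·signedArea(AEB) = 11 ∩ 2·signedArea(ACB) = -22]
   → A = (1/3, 25/3)
3. D_x = 7  [2·signedArea(DEA) = 11 ∩ AB · CD = -33]
4. D_y = 8  [2·signedArea(DEA) = 11 ∩ AB · CD = -33]
   → D = (7, 8)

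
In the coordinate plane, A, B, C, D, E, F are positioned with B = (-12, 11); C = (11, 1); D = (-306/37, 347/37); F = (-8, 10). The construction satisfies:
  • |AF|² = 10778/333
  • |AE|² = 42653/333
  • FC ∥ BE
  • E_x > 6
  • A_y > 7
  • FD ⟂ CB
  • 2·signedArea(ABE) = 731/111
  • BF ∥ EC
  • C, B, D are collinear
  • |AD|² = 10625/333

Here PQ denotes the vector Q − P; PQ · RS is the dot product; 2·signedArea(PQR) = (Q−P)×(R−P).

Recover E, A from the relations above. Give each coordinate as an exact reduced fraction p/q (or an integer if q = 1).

1. E_x = 7  [BF ∥ EC ∩ FC ∥ BE]
2. E_y = 2  [BF ∥ EC ∩ FC ∥ BE]
   → E = (7, 2)
3. A_x = -343/111  [line 9·x + 19·y + -11942/111 = 0 ∩ |AE|² = 42653/333]
4. A_y = 791/111  [line 9·x + 19·y + -11942/111 = 0 ∩ |AE|² = 42653/333]
   → A = (-343/111, 791/111)

A = (-343/111, 791/111)
E = (7, 2)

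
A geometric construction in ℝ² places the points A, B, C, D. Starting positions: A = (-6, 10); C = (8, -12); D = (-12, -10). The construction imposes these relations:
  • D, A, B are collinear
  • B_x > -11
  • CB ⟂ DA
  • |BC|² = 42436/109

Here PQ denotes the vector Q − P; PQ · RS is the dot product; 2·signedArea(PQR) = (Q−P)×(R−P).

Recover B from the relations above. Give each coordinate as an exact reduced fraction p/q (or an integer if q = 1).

B = (-1188/109, -690/109)

1. B_x = -1188/109  [D, A, B are collinear ∩ CB ⟂ DA]
2. B_y = -690/109  [D, A, B are collinear ∩ CB ⟂ DA]
   → B = (-1188/109, -690/109)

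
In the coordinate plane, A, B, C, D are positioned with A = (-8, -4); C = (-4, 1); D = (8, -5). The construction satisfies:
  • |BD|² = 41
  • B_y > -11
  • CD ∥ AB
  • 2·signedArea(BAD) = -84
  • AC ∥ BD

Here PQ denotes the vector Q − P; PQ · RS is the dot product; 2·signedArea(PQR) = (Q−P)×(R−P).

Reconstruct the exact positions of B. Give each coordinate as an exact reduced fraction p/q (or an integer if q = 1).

1. B_x = 4  [AC ∥ BD ∩ CD ∥ AB]
2. B_y = -10  [AC ∥ BD ∩ CD ∥ AB]
   → B = (4, -10)

B = (4, -10)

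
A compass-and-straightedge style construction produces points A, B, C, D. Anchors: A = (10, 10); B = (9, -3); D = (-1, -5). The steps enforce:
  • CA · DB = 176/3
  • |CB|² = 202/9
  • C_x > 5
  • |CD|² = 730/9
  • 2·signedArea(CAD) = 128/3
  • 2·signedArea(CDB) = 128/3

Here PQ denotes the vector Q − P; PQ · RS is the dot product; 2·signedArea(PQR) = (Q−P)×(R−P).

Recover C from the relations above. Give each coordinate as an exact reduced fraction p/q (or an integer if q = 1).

C = (6, 2/3)

1. C_x = 6  [2·signedArea(CAD) = 128/3 ∩ CA · DB = 176/3]
2. C_y = 2/3  [2·signedArea(CAD) = 128/3 ∩ CA · DB = 176/3]
   → C = (6, 2/3)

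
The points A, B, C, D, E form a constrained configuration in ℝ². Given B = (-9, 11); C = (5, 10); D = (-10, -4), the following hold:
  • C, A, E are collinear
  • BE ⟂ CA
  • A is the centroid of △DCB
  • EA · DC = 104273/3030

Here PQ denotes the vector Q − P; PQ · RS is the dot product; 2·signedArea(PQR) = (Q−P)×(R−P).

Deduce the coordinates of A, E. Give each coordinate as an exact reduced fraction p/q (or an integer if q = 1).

1. A_x = -14/3  [A is the centroid of △DCB]
2. A_y = 17/3  [A is the centroid of △DCB]
   → A = (-14/3, 17/3)
3. E_x = -6347/1010  [C, A, E are collinear ∩ BE ⟂ CA]
4. E_y = 4991/1010  [C, A, E are collinear ∩ BE ⟂ CA]
   → E = (-6347/1010, 4991/1010)

A = (-14/3, 17/3)
E = (-6347/1010, 4991/1010)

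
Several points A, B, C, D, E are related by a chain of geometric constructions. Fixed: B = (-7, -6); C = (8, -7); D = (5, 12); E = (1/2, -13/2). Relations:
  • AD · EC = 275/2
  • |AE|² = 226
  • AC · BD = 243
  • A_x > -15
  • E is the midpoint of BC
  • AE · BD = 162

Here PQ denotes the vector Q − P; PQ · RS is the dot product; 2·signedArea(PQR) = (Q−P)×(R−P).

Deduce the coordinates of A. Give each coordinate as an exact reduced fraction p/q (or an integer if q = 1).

1. A_x = -29/2  [AC · BD = 243 ∩ AD · EC = 275/2]
2. A_y = -11/2  [AC · BD = 243 ∩ AD · EC = 275/2]
   → A = (-29/2, -11/2)

A = (-29/2, -11/2)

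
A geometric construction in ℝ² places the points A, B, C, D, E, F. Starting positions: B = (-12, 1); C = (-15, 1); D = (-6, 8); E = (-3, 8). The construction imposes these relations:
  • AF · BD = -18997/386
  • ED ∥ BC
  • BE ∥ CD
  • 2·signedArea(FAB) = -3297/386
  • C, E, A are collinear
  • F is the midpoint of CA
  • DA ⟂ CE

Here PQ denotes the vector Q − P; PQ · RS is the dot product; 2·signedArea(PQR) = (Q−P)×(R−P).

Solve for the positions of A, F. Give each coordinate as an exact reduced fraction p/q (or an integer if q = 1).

A = (-1011/193, 1292/193)
F = (-1953/193, 1485/386)

1. A_x = -1011/193  [C, E, A are collinear ∩ DA ⟂ CE]
2. A_y = 1292/193  [C, E, A are collinear ∩ DA ⟂ CE]
   → A = (-1011/193, 1292/193)
3. F_x = -1953/193  [F is the midpoint of CA]
4. F_y = 1485/386  [F is the midpoint of CA]
   → F = (-1953/193, 1485/386)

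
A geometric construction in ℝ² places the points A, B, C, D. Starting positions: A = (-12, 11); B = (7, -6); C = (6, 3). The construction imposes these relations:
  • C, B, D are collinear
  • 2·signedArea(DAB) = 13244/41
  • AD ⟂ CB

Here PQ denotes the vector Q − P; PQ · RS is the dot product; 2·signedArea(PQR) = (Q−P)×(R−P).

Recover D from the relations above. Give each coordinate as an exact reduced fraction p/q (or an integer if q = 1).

D = (201/41, 528/41)

1. D_x = 201/41  [C, B, D are collinear ∩ AD ⟂ CB]
2. D_y = 528/41  [C, B, D are collinear ∩ AD ⟂ CB]
   → D = (201/41, 528/41)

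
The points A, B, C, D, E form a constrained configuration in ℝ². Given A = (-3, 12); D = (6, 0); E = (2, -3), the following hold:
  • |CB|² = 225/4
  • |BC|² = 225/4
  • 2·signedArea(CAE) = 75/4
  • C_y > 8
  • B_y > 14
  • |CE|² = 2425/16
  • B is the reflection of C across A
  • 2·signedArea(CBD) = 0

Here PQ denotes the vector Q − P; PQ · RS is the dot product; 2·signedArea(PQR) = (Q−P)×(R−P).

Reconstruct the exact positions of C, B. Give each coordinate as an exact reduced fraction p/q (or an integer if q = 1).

1. C_x = -3/4  [line 15·x + 5·y + -135/4 = 0 ∩ |CE|² = 2425/16]
2. C_y = 9  [line 15·x + 5·y + -135/4 = 0 ∩ |CE|² = 2425/16]
   → C = (-3/4, 9)
3. B_x = -21/4  [2·signedArea(CBD) = 0 ∩ B is the reflection of C across A]
4. B_y = 15  [2·signedArea(CBD) = 0 ∩ B is the reflection of C across A]
   → B = (-21/4, 15)

B = (-21/4, 15)
C = (-3/4, 9)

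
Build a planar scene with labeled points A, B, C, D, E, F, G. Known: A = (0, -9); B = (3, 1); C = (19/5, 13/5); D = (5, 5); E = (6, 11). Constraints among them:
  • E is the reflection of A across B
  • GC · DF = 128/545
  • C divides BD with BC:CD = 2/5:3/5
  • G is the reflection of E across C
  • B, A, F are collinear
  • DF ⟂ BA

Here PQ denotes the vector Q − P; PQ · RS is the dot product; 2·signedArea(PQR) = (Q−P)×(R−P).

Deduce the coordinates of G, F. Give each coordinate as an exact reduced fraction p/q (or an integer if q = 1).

F = (465/109, 569/109)
G = (8/5, -29/5)

1. G_x = 8/5  [G is the reflection of E across C]
2. G_y = -29/5  [G is the reflection of E across C]
   → G = (8/5, -29/5)
3. F_x = 465/109  [B, A, F are collinear ∩ DF ⟂ BA]
4. F_y = 569/109  [B, A, F are collinear ∩ DF ⟂ BA]
   → F = (465/109, 569/109)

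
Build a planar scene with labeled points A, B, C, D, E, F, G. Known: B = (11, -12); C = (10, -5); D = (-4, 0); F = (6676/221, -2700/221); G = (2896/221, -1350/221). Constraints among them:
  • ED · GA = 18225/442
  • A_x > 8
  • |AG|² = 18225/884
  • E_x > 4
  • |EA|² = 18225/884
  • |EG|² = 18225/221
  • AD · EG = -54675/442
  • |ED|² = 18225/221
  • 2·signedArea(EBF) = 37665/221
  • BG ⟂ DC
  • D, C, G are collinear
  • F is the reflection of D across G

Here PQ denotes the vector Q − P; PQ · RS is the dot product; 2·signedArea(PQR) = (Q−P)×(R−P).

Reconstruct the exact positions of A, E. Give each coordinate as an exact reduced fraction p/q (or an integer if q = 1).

1. E_x = 1006/221  [line 48/221·x + 4245/221·y + 12747/221 = 0 ∩ |ED|² = 18225/221]
2. E_y = -675/221  [line 48/221·x + 4245/221·y + 12747/221 = 0 ∩ |ED|² = 18225/221]
   → E = (1006/221, -675/221)
3. A_x = 1951/221  [line -1890/221·x + 675/221·y + 39555/442 = 0 ∩ |AG|² = 18225/884]
4. A_y = -2025/442  [line -1890/221·x + 675/221·y + 39555/442 = 0 ∩ |AG|² = 18225/884]
   → A = (1951/221, -2025/442)

A = (1951/221, -2025/442)
E = (1006/221, -675/221)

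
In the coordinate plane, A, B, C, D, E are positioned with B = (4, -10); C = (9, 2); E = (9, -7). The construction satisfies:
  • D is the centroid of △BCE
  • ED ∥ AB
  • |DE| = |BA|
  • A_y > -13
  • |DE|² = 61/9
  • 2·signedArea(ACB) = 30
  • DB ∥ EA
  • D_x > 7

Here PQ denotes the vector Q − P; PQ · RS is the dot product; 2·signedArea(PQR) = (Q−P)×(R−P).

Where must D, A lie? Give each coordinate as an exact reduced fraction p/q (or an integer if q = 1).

1. D_x = 22/3  [D is the centroid of △BCE]
2. D_y = -5  [D is the centroid of △BCE]
   → D = (22/3, -5)
3. A_x = 17/3  [ED ∥ AB ∩ DB ∥ EA]
4. A_y = -12  [ED ∥ AB ∩ DB ∥ EA]
   → A = (17/3, -12)

A = (17/3, -12)
D = (22/3, -5)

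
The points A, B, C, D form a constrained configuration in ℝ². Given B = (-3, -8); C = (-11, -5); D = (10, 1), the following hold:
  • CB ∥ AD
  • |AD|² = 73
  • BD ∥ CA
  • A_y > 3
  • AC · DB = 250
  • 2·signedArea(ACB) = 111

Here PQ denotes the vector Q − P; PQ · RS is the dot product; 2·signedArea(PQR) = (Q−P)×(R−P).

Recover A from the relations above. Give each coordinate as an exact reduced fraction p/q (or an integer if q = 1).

1. A_x = 2  [CB ∥ AD ∩ BD ∥ CA]
2. A_y = 4  [CB ∥ AD ∩ BD ∥ CA]
   → A = (2, 4)

A = (2, 4)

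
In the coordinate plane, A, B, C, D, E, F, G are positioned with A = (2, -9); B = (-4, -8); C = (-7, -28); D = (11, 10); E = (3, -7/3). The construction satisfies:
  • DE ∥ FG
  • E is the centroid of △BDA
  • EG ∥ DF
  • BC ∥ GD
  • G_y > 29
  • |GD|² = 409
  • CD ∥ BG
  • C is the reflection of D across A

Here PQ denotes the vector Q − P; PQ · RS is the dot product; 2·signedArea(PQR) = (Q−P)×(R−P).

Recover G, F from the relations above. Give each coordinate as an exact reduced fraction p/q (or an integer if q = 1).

1. G_x = 14  [BC ∥ GD ∩ CD ∥ BG]
2. G_y = 30  [BC ∥ GD ∩ CD ∥ BG]
   → G = (14, 30)
3. F_x = 22  [DE ∥ FG ∩ EG ∥ DF]
4. F_y = 127/3  [DE ∥ FG ∩ EG ∥ DF]
   → F = (22, 127/3)

F = (22, 127/3)
G = (14, 30)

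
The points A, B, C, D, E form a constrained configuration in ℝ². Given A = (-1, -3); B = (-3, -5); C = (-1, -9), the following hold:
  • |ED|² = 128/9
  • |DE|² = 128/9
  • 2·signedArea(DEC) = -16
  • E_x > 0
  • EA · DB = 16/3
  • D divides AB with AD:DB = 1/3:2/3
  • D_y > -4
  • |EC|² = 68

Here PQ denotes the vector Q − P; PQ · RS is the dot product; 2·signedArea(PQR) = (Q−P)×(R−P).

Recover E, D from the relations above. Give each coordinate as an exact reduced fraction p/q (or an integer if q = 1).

1. D_x = -5/3  [D divides AB with AD:DB = 1/3:2/3]
2. D_y = -11/3  [D divides AB with AD:DB = 1/3:2/3]
   → D = (-5/3, -11/3)
3. E_x = 1  [EA · DB = 16/3 ∩ 2·signedArea(DEC) = -16]
4. E_y = -1  [EA · DB = 16/3 ∩ 2·signedArea(DEC) = -16]
   → E = (1, -1)

D = (-5/3, -11/3)
E = (1, -1)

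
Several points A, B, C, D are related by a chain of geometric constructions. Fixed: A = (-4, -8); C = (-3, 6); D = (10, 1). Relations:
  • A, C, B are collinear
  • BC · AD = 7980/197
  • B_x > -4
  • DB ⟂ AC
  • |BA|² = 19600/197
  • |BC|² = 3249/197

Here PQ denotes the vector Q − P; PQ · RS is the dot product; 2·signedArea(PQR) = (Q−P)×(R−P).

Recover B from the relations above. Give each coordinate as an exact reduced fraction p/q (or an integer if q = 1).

B = (-648/197, 384/197)

1. B_x = -648/197  [A, C, B are collinear ∩ DB ⟂ AC]
2. B_y = 384/197  [A, C, B are collinear ∩ DB ⟂ AC]
   → B = (-648/197, 384/197)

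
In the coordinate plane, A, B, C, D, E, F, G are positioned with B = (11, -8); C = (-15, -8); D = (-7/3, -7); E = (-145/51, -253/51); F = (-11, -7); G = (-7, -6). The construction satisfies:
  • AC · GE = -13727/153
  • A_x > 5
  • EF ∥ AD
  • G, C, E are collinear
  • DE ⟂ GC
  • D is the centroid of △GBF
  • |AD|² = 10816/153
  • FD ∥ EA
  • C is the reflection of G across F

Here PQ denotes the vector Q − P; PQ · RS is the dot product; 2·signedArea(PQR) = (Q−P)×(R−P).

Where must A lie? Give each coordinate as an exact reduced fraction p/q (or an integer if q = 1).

1. A_x = 99/17  [EF ∥ AD ∩ FD ∥ EA]
2. A_y = -253/51  [EF ∥ AD ∩ FD ∥ EA]
   → A = (99/17, -253/51)

A = (99/17, -253/51)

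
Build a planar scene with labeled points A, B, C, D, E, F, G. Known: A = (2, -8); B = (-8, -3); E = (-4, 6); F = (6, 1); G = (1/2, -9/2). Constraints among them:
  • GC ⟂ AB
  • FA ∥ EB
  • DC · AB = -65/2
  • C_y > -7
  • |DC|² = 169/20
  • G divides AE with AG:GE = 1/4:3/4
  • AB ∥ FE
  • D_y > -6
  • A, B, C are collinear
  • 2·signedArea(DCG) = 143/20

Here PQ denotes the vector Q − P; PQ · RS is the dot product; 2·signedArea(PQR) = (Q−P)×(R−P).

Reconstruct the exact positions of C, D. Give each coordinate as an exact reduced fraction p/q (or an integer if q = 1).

1. C_x = -3/5  [A, B, C are collinear ∩ GC ⟂ AB]
2. C_y = -67/10  [A, B, C are collinear ∩ GC ⟂ AB]
   → C = (-3/5, -67/10)
3. D_x = -16/5  [line -11/5·x + 11/10·y + -11/10 = 0 ∩ |DC|² = 169/20]
4. D_y = -27/5  [line -11/5·x + 11/10·y + -11/10 = 0 ∩ |DC|² = 169/20]
   → D = (-16/5, -27/5)

C = (-3/5, -67/10)
D = (-16/5, -27/5)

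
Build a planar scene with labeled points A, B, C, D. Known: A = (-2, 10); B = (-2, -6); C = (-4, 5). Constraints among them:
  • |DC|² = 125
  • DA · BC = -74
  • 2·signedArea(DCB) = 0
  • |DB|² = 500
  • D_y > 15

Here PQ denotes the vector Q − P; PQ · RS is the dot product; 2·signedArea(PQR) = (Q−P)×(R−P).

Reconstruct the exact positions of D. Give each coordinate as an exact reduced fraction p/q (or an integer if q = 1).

D = (-6, 16)

1. D_x = -6  [2·signedArea(DCB) = 0 ∩ DA · BC = -74]
2. D_y = 16  [2·signedArea(DCB) = 0 ∩ DA · BC = -74]
   → D = (-6, 16)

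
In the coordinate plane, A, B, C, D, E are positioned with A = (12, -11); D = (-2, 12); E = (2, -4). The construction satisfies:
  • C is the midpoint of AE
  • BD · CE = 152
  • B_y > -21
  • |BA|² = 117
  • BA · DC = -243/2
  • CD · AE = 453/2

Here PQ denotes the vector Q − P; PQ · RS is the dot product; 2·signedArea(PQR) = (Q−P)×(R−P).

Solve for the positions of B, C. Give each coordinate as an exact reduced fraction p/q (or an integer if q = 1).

1. C_x = 7  [C is the midpoint of AE]
2. C_y = -15/2  [C is the midpoint of AE]
   → C = (7, -15/2)
3. B_x = 6  [BD · CE = 152 ∩ BA · DC = -243/2]
4. B_y = -20  [BD · CE = 152 ∩ BA · DC = -243/2]
   → B = (6, -20)

B = (6, -20)
C = (7, -15/2)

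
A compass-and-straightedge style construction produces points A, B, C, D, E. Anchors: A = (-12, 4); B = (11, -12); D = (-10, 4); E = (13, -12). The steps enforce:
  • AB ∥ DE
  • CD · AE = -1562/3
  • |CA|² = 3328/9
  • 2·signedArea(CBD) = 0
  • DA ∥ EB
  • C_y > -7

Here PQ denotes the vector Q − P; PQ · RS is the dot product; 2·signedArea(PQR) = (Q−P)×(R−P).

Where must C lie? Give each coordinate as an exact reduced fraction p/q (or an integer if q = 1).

C = (4, -20/3)

1. C_x = 4  [2·signedArea(CBD) = 0 ∩ CD · AE = -1562/3]
2. C_y = -20/3  [2·signedArea(CBD) = 0 ∩ CD · AE = -1562/3]
   → C = (4, -20/3)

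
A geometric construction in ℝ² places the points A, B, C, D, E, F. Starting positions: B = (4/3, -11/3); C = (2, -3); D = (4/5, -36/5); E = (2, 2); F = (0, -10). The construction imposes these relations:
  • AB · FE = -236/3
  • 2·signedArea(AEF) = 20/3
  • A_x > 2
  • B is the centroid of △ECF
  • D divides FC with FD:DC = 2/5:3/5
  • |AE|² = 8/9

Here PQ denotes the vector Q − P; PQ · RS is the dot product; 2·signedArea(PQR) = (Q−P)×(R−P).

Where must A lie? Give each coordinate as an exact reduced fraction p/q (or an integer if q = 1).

A = (8/3, 8/3)

1. A_x = 8/3  [2·signedArea(AEF) = 20/3 ∩ AB · FE = -236/3]
2. A_y = 8/3  [2·signedArea(AEF) = 20/3 ∩ AB · FE = -236/3]
   → A = (8/3, 8/3)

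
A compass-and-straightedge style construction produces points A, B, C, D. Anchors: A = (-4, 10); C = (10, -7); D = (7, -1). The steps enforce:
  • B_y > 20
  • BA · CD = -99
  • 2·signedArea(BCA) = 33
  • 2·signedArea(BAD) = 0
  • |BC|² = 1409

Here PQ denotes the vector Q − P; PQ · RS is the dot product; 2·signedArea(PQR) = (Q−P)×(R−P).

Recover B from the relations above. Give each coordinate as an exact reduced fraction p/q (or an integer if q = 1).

1. B_x = -15  [2·signedArea(BAD) = 0 ∩ 2·signedArea(BCA) = 33]
2. B_y = 21  [2·signedArea(BAD) = 0 ∩ 2·signedArea(BCA) = 33]
   → B = (-15, 21)

B = (-15, 21)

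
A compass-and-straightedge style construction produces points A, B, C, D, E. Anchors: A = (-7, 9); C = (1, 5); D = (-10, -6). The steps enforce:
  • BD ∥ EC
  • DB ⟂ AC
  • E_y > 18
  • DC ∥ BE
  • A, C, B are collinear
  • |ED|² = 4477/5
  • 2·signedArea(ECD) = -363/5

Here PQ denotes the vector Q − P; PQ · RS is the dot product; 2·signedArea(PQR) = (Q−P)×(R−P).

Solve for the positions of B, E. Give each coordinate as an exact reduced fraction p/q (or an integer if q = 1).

B = (-17/5, 36/5)
E = (38/5, 91/5)

1. B_x = -17/5  [A, C, B are collinear ∩ DB ⟂ AC]
2. B_y = 36/5  [A, C, B are collinear ∩ DB ⟂ AC]
   → B = (-17/5, 36/5)
3. E_x = 38/5  [BD ∥ EC ∩ DC ∥ BE]
4. E_y = 91/5  [BD ∥ EC ∩ DC ∥ BE]
   → E = (38/5, 91/5)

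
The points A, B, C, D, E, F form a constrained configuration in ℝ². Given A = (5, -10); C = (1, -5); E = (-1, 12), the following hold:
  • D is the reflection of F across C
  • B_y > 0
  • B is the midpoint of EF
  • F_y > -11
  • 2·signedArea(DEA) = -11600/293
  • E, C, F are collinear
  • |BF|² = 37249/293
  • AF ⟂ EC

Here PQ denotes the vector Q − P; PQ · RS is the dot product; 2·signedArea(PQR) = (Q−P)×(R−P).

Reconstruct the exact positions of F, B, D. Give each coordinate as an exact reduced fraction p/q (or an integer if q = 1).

B = (93/293, 235/293)
D = (107/293, 116/293)
F = (479/293, -3046/293)

1. F_x = 479/293  [E, C, F are collinear ∩ AF ⟂ EC]
2. F_y = -3046/293  [E, C, F are collinear ∩ AF ⟂ EC]
   → F = (479/293, -3046/293)
3. B_x = 93/293  [B is the midpoint of EF]
4. B_y = 235/293  [B is the midpoint of EF]
   → B = (93/293, 235/293)
5. D_x = 107/293  [D is the reflection of F across C]
6. D_y = 116/293  [D is the reflection of F across C]
   → D = (107/293, 116/293)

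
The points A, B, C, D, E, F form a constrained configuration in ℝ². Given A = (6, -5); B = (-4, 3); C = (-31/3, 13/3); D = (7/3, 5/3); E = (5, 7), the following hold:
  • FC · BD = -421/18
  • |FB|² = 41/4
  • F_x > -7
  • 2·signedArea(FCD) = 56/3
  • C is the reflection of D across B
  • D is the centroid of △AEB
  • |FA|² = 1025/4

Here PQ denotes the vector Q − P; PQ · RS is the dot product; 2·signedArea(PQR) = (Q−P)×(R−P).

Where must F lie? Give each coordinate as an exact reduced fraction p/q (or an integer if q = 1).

1. F_x = -13/2  [2·signedArea(FCD) = 56/3 ∩ FC · BD = -421/18]
2. F_y = 5  [2·signedArea(FCD) = 56/3 ∩ FC · BD = -421/18]
   → F = (-13/2, 5)

F = (-13/2, 5)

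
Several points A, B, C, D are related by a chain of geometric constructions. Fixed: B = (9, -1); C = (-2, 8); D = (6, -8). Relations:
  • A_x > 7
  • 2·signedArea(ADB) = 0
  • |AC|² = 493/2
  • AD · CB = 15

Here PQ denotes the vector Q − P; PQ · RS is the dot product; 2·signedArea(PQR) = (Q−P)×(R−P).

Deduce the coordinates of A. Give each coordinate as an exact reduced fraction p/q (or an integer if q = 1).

1. A_x = 15/2  [2·signedArea(ADB) = 0 ∩ AD · CB = 15]
2. A_y = -9/2  [2·signedArea(ADB) = 0 ∩ AD · CB = 15]
   → A = (15/2, -9/2)

A = (15/2, -9/2)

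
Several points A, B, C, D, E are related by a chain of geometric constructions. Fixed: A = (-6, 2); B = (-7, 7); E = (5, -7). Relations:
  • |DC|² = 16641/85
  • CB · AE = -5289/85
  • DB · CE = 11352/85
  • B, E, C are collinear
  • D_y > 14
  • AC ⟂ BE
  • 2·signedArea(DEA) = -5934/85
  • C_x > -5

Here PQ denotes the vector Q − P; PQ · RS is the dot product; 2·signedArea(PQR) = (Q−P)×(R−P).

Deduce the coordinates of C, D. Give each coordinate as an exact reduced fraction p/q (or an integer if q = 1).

1. C_x = -349/85  [B, E, C are collinear ∩ AC ⟂ BE]
2. C_y = 308/85  [B, E, C are collinear ∩ AC ⟂ BE]
   → C = (-349/85, 308/85)
3. D_x = -1123/85  [2·signedArea(DEA) = -5934/85 ∩ DB · CE = 11352/85]
4. D_y = 1211/85  [2·signedArea(DEA) = -5934/85 ∩ DB · CE = 11352/85]
   → D = (-1123/85, 1211/85)

C = (-349/85, 308/85)
D = (-1123/85, 1211/85)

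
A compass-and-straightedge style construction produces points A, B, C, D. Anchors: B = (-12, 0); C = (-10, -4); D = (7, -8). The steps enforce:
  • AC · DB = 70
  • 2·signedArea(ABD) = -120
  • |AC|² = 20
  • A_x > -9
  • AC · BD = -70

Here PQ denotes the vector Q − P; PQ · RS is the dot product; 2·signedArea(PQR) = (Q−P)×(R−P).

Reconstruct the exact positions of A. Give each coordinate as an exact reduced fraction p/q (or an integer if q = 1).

A = (-8, -8)

1. A_x = -8  [AC · DB = 70 ∩ 2·signedArea(ABD) = -120]
2. A_y = -8  [AC · DB = 70 ∩ 2·signedArea(ABD) = -120]
   → A = (-8, -8)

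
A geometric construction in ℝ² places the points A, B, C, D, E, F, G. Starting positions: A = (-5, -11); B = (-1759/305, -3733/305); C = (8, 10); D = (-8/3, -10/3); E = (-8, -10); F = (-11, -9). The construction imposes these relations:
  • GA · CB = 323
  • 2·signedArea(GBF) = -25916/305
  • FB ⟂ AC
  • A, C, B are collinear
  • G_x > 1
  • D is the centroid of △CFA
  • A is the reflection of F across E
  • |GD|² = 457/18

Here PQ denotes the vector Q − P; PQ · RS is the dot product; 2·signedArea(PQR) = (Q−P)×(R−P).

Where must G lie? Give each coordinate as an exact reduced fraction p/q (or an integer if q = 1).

G = (3/2, -1/2)

1. G_x = 3/2  [line -988/305·x + -1596/305·y + 684/305 = 0 ∩ |GD|² = 457/18]
2. G_y = -1/2  [line -988/305·x + -1596/305·y + 684/305 = 0 ∩ |GD|² = 457/18]
   → G = (3/2, -1/2)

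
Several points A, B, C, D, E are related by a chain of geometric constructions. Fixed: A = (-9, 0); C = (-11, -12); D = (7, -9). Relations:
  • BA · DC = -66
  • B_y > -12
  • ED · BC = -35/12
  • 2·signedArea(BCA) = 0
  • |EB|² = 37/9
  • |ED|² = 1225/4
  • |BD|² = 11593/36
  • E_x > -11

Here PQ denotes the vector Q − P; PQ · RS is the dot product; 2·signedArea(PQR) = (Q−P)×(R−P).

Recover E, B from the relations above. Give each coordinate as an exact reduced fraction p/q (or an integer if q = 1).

1. B_x = -65/6  [2·signedArea(BCA) = 0 ∩ BA · DC = -66]
2. B_y = -11  [2·signedArea(BCA) = 0 ∩ BA · DC = -66]
   → B = (-65/6, -11)
3. E_x = -21/2  [line 1/6·x + 1·y + 43/4 = 0 ∩ |EB|² = 37/9]
4. E_y = -9  [line 1/6·x + 1·y + 43/4 = 0 ∩ |EB|² = 37/9]
   → E = (-21/2, -9)

B = (-65/6, -11)
E = (-21/2, -9)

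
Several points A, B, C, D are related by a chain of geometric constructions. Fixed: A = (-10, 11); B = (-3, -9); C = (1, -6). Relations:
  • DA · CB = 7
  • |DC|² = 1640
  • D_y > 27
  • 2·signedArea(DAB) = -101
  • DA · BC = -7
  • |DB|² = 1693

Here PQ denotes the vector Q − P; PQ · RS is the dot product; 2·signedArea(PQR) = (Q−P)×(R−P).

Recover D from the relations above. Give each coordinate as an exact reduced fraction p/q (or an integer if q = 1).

1. D_x = -21  [2·signedArea(DAB) = -101 ∩ DA · CB = 7]
2. D_y = 28  [2·signedArea(DAB) = -101 ∩ DA · CB = 7]
   → D = (-21, 28)

D = (-21, 28)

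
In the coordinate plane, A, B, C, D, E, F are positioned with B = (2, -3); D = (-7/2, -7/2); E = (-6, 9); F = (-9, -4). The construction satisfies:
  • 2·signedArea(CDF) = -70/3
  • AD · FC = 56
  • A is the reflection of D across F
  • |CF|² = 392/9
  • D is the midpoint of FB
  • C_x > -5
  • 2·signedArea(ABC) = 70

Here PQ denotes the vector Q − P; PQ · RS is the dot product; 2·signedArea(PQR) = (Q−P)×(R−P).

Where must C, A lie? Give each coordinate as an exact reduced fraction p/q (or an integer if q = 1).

1. C_x = -13/3  [line 1/2·x + -11/2·y + 35/6 = 0 ∩ |CF|² = 392/9]
2. C_y = 2/3  [line 1/2·x + -11/2·y + 35/6 = 0 ∩ |CF|² = 392/9]
   → C = (-13/3, 2/3)
3. A_x = -29/2  [A is the reflection of D across F]
4. A_y = -9/2  [A is the reflection of D across F]
   → A = (-29/2, -9/2)

A = (-29/2, -9/2)
C = (-13/3, 2/3)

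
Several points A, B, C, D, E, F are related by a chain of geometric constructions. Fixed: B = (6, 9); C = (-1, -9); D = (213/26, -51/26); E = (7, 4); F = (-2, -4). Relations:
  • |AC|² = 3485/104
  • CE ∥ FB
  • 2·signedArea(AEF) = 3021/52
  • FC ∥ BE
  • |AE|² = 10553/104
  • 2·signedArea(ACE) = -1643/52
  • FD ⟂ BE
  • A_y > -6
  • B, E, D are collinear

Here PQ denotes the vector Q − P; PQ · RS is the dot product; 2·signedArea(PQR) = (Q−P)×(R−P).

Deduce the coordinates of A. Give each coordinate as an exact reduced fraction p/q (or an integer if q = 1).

1. A_x = 187/52  [2·signedArea(ACE) = -1643/52 ∩ 2·signedArea(AEF) = 3021/52]
2. A_y = -285/52  [2·signedArea(ACE) = -1643/52 ∩ 2·signedArea(AEF) = 3021/52]
   → A = (187/52, -285/52)

A = (187/52, -285/52)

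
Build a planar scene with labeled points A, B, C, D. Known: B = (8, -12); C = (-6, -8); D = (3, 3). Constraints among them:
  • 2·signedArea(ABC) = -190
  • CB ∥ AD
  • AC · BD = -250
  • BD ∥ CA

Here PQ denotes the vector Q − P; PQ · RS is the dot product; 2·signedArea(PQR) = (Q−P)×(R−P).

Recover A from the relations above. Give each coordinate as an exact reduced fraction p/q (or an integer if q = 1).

1. A_x = -11  [CB ∥ AD ∩ BD ∥ CA]
2. A_y = 7  [CB ∥ AD ∩ BD ∥ CA]
   → A = (-11, 7)

A = (-11, 7)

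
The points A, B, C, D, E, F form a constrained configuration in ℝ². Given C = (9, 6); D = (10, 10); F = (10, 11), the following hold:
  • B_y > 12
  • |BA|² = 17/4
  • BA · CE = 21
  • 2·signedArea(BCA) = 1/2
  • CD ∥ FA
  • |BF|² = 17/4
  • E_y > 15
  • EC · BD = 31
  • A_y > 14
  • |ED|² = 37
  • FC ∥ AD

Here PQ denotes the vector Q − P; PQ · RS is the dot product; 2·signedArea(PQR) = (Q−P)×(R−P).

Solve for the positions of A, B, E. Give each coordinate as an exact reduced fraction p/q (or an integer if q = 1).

1. A_x = 11  [FC ∥ AD ∩ CD ∥ FA]
2. A_y = 15  [FC ∥ AD ∩ CD ∥ FA]
   → A = (11, 15)
3. B_x = 21/2  [line -9·x + 2·y + 137/2 = 0 ∩ |BF|² = 17/4]
4. B_y = 13  [line -9·x + 2·y + 137/2 = 0 ∩ |BF|² = 17/4]
   → B = (21/2, 13)
5. E_x = 11  [EC · BD = 31 ∩ BA · CE = 21]
6. E_y = 16  [EC · BD = 31 ∩ BA · CE = 21]
   → E = (11, 16)

A = (11, 15)
B = (21/2, 13)
E = (11, 16)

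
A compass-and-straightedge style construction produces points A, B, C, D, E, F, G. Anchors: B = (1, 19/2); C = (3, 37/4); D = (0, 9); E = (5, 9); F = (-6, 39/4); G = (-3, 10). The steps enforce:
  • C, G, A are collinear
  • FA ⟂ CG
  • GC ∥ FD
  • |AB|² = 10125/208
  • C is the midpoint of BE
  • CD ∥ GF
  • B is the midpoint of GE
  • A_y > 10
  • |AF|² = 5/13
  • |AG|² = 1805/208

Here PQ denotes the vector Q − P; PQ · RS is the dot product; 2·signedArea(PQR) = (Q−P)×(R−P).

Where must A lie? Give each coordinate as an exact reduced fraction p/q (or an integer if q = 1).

A = (-77/13, 539/52)

1. A_x = -77/13  [C, G, A are collinear ∩ FA ⟂ CG]
2. A_y = 539/52  [C, G, A are collinear ∩ FA ⟂ CG]
   → A = (-77/13, 539/52)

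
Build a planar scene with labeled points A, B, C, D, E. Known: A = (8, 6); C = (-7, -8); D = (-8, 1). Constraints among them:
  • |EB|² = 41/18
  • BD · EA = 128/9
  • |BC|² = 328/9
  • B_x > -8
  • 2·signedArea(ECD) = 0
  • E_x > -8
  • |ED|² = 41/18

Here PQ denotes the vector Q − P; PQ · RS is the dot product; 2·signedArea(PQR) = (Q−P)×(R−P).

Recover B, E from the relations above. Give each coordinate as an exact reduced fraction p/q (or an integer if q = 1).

B = (-23/3, -2)
E = (-47/6, -1/2)

1. E_x = -47/6  [line -9·x + -1·y + -71 = 0 ∩ |ED|² = 41/18]
2. E_y = -1/2  [line -9·x + -1·y + -71 = 0 ∩ |ED|² = 41/18]
   → E = (-47/6, -1/2)
3. B_x = -23/3  [line -95/6·x + -13/2·y + -2419/18 = 0 ∩ |EB|² = 41/18]
4. B_y = -2  [line -95/6·x + -13/2·y + -2419/18 = 0 ∩ |EB|² = 41/18]
   → B = (-23/3, -2)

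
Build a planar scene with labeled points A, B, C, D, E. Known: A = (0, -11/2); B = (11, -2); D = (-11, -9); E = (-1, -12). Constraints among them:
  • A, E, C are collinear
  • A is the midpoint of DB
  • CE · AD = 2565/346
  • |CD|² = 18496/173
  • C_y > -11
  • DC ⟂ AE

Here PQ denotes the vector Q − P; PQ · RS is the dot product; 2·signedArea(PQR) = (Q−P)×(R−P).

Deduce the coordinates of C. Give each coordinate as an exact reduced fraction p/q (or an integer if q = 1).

1. C_x = -135/173  [A, E, C are collinear ∩ DC ⟂ AE]
2. C_y = -1829/173  [A, E, C are collinear ∩ DC ⟂ AE]
   → C = (-135/173, -1829/173)

C = (-135/173, -1829/173)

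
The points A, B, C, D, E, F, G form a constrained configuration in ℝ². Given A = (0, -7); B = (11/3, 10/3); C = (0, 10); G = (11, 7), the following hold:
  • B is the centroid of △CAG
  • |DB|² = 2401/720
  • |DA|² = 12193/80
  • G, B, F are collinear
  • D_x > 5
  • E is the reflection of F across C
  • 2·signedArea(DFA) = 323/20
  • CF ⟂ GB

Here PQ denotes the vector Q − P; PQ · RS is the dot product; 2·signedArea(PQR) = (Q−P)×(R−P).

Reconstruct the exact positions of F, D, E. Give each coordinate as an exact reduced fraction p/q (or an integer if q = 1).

D = (53/10, 83/20)
E = (-17/5, 84/5)
F = (17/5, 16/5)

1. F_x = 17/5  [G, B, F are collinear ∩ CF ⟂ GB]
2. F_y = 16/5  [G, B, F are collinear ∩ CF ⟂ GB]
   → F = (17/5, 16/5)
3. D_x = 53/10  [line 51/5·x + -17/5·y + -799/20 = 0 ∩ |DA|² = 12193/80]
4. D_y = 83/20  [line 51/5·x + -17/5·y + -799/20 = 0 ∩ |DA|² = 12193/80]
   → D = (53/10, 83/20)
5. E_x = -17/5  [E is the reflection of F across C]
6. E_y = 84/5  [E is the reflection of F across C]
   → E = (-17/5, 84/5)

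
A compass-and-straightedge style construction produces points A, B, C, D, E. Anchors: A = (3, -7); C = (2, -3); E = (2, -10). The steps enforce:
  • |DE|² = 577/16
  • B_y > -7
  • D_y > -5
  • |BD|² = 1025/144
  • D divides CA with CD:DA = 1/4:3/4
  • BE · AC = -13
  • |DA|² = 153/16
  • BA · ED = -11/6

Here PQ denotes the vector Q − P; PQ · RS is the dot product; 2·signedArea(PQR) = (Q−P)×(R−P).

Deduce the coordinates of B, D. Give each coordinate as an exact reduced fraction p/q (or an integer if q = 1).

1. D_x = 9/4  [D divides CA with CD:DA = 1/4:3/4]
2. D_y = -4  [D divides CA with CD:DA = 1/4:3/4]
   → D = (9/4, -4)
3. B_x = 7/3  [BE · AC = -13 ∩ BA · ED = -11/6]
4. B_y = -20/3  [BE · AC = -13 ∩ BA · ED = -11/6]
   → B = (7/3, -20/3)

B = (7/3, -20/3)
D = (9/4, -4)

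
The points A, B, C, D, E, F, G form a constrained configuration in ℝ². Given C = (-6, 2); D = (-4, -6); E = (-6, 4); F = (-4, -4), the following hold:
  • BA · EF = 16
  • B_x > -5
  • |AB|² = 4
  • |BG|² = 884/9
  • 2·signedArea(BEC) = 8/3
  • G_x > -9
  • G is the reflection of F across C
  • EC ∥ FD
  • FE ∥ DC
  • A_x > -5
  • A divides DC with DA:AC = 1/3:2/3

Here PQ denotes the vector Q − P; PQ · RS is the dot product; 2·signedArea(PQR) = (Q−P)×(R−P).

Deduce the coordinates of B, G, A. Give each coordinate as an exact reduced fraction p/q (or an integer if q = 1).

1. B_x = -14/3  [2·signedArea(BEC) = 8/3]
2. G_x = -8  [G is the reflection of F across C]
3. G_y = 8  [G is the reflection of F across C]
   → G = (-8, 8)
4. A_x = -14/3  [A divides DC with DA:AC = 1/3:2/3]
5. A_y = -10/3  [A divides DC with DA:AC = 1/3:2/3]
   → A = (-14/3, -10/3)
6. B_x = -14/3  [2·signedArea(BEC) = 8/3 ∩ BA · EF = 16]
7. B_y = -4/3  [2·signedArea(BEC) = 8/3 ∩ BA · EF = 16]
   → B = (-14/3, -4/3)

A = (-14/3, -10/3)
B = (-14/3, -4/3)
G = (-8, 8)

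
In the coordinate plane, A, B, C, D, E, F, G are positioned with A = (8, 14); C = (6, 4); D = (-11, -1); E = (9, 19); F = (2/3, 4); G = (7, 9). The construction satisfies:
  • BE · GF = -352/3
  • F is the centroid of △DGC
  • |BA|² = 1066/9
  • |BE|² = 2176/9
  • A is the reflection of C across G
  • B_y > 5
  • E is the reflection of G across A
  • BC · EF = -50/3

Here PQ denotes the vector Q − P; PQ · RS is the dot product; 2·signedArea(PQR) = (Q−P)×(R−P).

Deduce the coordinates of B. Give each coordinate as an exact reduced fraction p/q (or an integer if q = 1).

B = (1, 17/3)

1. B_x = 1  [BC · EF = -50/3 ∩ BE · GF = -352/3]
2. B_y = 17/3  [BC · EF = -50/3 ∩ BE · GF = -352/3]
   → B = (1, 17/3)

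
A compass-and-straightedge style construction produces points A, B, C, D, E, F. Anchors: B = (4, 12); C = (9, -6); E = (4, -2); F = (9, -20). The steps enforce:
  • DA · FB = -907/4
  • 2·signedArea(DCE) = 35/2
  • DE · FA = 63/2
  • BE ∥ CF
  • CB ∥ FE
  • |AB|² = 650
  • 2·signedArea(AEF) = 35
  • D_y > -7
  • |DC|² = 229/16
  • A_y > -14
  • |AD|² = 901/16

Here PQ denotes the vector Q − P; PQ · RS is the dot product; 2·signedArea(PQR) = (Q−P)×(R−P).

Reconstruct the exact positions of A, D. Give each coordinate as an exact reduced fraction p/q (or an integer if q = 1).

A = (9, -13)
D = (21/4, -13/2)

1. D_x = 21/4  [line -4·x + -5·y + -23/2 = 0 ∩ |DC|² = 229/16]
2. D_y = -13/2  [line -4·x + -5·y + -23/2 = 0 ∩ |DC|² = 229/16]
   → D = (21/4, -13/2)
3. A_x = 9  [2·signedArea(AEF) = 35 ∩ DA · FB = -907/4]
4. A_y = -13  [2·signedArea(AEF) = 35 ∩ DA · FB = -907/4]
   → A = (9, -13)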